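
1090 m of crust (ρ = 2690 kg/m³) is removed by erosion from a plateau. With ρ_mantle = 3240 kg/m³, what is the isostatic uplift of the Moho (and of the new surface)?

905 m

Unloading: uplift u = e ρ_c/ρ_m = 1090 m × 2690/3240 = 905 m.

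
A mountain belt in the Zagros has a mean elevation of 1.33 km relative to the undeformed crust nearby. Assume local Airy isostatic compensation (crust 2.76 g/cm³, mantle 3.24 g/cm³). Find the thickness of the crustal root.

In Airy isostatic equilibrium: the weight of the topography is balanced by the buoyancy of the root, ρ_c h = (ρ_m − ρ_c) r.
r = h · ρ_c / (ρ_m − ρ_c) = 1.33 km × 2.76 / (3.24 − 2.76) = 7.65 km.

7.65 km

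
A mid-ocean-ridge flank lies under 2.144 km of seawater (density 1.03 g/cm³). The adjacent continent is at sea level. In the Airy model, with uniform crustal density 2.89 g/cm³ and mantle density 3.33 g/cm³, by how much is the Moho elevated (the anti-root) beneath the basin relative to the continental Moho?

Equating mass per unit area of the two columns: replacing crust with seawater at the top is compensated by replacing crust with mantle at the base: d (ρ_c − ρ_w) = a (ρ_m − ρ_c).
a = d (ρ_c − ρ_w)/(ρ_m − ρ_c) = 2.144 km × 1.86/0.44 = 9.06 km.

9.06 km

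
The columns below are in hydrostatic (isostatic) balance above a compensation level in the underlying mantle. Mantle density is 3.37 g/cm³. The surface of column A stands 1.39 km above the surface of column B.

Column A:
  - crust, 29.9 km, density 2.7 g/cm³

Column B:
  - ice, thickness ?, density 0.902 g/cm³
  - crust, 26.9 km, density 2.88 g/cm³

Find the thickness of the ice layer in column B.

0.878 km

Take the compensation level at the base of the deeper column (depth z_c below the surface of column A) and equate Σ ρ_i t_i down to z_c; mantle fills any gap and the z_c terms cancel.
Column A: 29.9×2.7 + (z_c − 29.9)×3.37
Column B: 1.39×0 + x×0.902 + 26.9×2.88 + (z_c − 1.39 − 26.9 − x)×3.37
The z_c×3.37 term appears on both sides and cancels. Collect the known terms of each column as K = Σ(ρt)_known − 3.37 × (depth of known layers): K_A = 80.73 − 3.37×29.9 = −20.033; K_B = 77.472 − 3.37×(1.39 + 26.9) = −17.8653.
Balance: K_A = K_B − x×(3.37 − 0.902), so x = (K_B − K_A)/(3.37 − 0.902) = 2.1677/2.468 = 0.878 km.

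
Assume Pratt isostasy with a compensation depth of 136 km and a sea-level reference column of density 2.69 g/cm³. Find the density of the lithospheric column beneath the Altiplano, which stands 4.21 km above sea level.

2.61 g/cm³

Pratt balance: ρ_ref D = ρ (D + h).
ρ = ρ_ref D/(D + h) = 2.69 × 136 km/(136 km + 4.21 km) = 2.61 g/cm³.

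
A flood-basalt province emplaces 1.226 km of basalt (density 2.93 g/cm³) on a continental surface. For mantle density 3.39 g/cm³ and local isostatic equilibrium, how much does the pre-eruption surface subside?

Subaerial loading: s = t ρ_load / ρ_m.
s = 1.226 km × 2.93/3.39 = 1.06 km.

1.06 km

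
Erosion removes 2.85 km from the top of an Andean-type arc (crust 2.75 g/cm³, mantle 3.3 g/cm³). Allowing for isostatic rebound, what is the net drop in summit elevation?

Rebound u = e ρ_c/ρ_m = 2.85 km × 2.75/3.3 = 2.375 km.
Net surface drop = e − u = 2.85 km − 2.375 km = e (ρ_m − ρ_c)/ρ_m = 0.475 km.

0.475 km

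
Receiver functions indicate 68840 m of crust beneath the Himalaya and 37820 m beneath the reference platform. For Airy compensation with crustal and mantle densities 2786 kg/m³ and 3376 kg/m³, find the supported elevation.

Excess crust Δ = 68840 m − 37820 m = 31020 m, split between elevation h and root r with h + r = Δ.
Airy balance ρ_c h = (ρ_m − ρ_c) r gives r = h ρ_c/(ρ_m − ρ_c), so h (1 + ρ_c/(ρ_m − ρ_c)) = Δ, i.e. h = Δ (ρ_m − ρ_c)/ρ_m.
h = 31020 m × 590/3376 = 5420 m.

5420 m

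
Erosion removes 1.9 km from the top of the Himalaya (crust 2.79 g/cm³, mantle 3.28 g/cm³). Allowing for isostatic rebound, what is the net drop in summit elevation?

0.284 km

Rebound u = e ρ_c/ρ_m = 1.9 km × 2.79/3.28 = 1.616 km.
Net surface drop = e − u = 1.9 km − 1.616 km = e (ρ_m − ρ_c)/ρ_m = 0.284 km.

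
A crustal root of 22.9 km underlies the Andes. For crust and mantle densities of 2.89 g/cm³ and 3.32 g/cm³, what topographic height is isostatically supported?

3.41 km

In Airy isostatic equilibrium: ρ_c h = (ρ_m − ρ_c) r.
h = r (ρ_m − ρ_c) / ρ_c = 22.9 km × (3.32 − 2.89) / 2.89 = 3.41 km.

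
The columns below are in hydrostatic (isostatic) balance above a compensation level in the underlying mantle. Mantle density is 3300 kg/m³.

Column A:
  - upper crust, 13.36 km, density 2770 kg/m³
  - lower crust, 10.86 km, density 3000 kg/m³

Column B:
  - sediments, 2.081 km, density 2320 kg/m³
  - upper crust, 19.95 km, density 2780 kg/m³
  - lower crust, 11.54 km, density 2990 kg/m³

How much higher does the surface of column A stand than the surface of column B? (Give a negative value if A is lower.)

−1.71 km

For any compensation level in the mantle, the mantle terms cancel and isostasy reduces to e = (Σt_A − Σt_B) − (Σ(ρt)_A − Σ(ρt)_B) / ρ_m.
Σt_A = 24.22 km; Σt_B = 33.571 km; Σ(ρt)_A = 69587.2; Σ(ρt)_B = 94793.52 (in km·kg/m³).
e = (24.22 − 33.571) − (69587.2 − 94793.52) / 3300 = −1.71 km.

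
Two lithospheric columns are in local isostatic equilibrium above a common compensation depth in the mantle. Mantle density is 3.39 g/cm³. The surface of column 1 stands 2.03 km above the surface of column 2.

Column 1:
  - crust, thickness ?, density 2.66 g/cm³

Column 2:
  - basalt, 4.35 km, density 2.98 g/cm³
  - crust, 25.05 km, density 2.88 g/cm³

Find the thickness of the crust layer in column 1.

29.4 km

Take the compensation level at the base of the deeper column (depth z_c below the surface of column 1) and equate Σ ρ_i t_i down to z_c; mantle fills any gap and the z_c terms cancel.
Column 1: x×2.66 + (z_c − 0 − x)×3.39
Column 2: 2.03×0 + 4.35×2.98 + 25.05×2.88 + (z_c − 2.03 − 29.4)×3.39
The z_c×3.39 term appears on both sides and cancels. Collect the known terms of each column as K = Σ(ρt)_known − 3.39 × (depth of known layers): K_1 = 0 − 3.39×0 = 0; K_2 = 85.107 − 3.39×(2.03 + 29.4) = −21.4407.
Balance: K_1 − x×(3.39 − 2.66) = K_2, so x = (K_1 − K_2)/(3.39 − 2.66) = 21.4407/0.73 = 29.4 km.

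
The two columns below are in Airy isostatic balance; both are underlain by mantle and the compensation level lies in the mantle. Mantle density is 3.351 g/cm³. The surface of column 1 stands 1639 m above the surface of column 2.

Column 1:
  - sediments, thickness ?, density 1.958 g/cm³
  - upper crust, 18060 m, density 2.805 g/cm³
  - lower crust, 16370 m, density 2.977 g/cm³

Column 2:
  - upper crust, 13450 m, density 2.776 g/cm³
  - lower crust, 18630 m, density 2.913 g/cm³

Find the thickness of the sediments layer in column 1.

Take the compensation level at the base of the deeper column (depth z_c below the surface of column 1) and equate Σ ρ_i t_i down to z_c; mantle fills any gap and the z_c terms cancel.
Column 1: x×1.958 + 18060×2.805 + 16370×2.977 + (z_c − 34430 − x)×3.351
Column 2: 1639×0 + 13450×2.776 + 18630×2.913 + (z_c − 1639 − 32080)×3.351
The z_c×3.351 term appears on both sides and cancels. Collect the known terms of each column as K = Σ(ρt)_known − 3.351 × (depth of known layers): K_1 = 99391.79 − 3.351×34430 = −15983.14; K_2 = 91606.39 − 3.351×(1639 + 32080) = −21385.979.
Balance: K_1 − x×(3.351 − 1.958) = K_2, so x = (K_1 − K_2)/(3.351 − 1.958) = 5402.84/1.393 = 3880 m.

3880 m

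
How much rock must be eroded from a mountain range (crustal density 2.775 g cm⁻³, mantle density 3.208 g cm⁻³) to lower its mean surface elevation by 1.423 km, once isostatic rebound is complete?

10.5 km

Net drop Δ = e − u = e − e ρ_c/ρ_m = e (ρ_m − ρ_c)/ρ_m.
e = Δ ρ_m/(ρ_m − ρ_c) = 1.423 km × 3.208/0.433 = 10.5 km.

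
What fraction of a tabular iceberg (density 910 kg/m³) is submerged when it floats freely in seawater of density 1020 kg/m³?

Submerged fraction = ρ_obj/ρ_fluid = 910/1020 = 0.892.

0.892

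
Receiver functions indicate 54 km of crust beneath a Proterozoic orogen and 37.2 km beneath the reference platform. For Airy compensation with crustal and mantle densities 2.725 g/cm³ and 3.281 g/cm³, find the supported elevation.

Excess crust Δ = 54 km − 37.2 km = 16.8 km, split between elevation h and root r with h + r = Δ.
Airy balance ρ_c h = (ρ_m − ρ_c) r gives r = h ρ_c/(ρ_m − ρ_c), so h (1 + ρ_c/(ρ_m − ρ_c)) = Δ, i.e. h = Δ (ρ_m − ρ_c)/ρ_m.
h = 16.8 km × 0.556/3.281 = 2.85 km.

2.85 km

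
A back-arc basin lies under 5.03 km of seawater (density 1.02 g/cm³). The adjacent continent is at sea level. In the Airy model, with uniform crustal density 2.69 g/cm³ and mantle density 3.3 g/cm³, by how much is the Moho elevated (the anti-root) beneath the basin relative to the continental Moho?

For local isostatic compensation: replacing crust with seawater at the top is compensated by replacing crust with mantle at the base: d (ρ_c − ρ_w) = a (ρ_m − ρ_c).
a = d (ρ_c − ρ_w)/(ρ_m − ρ_c) = 5.03 km × 1.67/0.61 = 13.8 km.

13.8 km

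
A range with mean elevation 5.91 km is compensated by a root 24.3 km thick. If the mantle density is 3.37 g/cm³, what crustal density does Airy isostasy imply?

ρ_c h = (ρ_m − ρ_c) r → ρ_c (h + r) = ρ_m r → ρ_c = ρ_m r / (h + r).
ρ_c = 3.37 × 24.3 km / (5.91 km + 24.3 km) = 2.71 g/cm³.

2.71 g/cm³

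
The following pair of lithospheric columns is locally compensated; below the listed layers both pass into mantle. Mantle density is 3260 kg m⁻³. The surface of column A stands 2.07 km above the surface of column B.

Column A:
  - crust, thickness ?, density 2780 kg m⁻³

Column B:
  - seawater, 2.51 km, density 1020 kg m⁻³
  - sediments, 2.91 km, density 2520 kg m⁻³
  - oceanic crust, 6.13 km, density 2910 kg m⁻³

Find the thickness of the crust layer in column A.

34.7 km

Take the compensation level at the base of the deeper column (depth z_c below the surface of column A) and equate Σ ρ_i t_i down to z_c; mantle fills any gap and the z_c terms cancel.
Column A: x×2780 + (z_c − 0 − x)×3260
Column B: 2.07×0 + 2.51×1020 + 2.91×2520 + 6.13×2910 + (z_c − 2.07 − 11.55)×3260
The z_c×3260 term appears on both sides and cancels. Collect the known terms of each column as K = Σ(ρt)_known − 3260 × (depth of known layers): K_A = 0 − 3260×0 = 0; K_B = 27731.7 − 3260×(2.07 + 11.55) = −16669.5.
Balance: K_A − x×(3260 − 2780) = K_B, so x = (K_A − K_B)/(3260 − 2780) = 16669.5/480 = 34.7 km.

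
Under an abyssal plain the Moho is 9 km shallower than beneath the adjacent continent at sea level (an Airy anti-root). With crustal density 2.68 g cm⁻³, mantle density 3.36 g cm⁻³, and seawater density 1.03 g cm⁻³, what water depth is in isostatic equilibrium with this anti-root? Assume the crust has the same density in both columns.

Replacing a thickness d of crust by seawater at the top must be balanced by replacing crust with mantle at the base: d (ρ_c − ρ_w) = a (ρ_m − ρ_c).
d = a (ρ_m − ρ_c)/(ρ_c − ρ_w) = 9 km × 0.68/1.65 = 3.71 km.

3.71 km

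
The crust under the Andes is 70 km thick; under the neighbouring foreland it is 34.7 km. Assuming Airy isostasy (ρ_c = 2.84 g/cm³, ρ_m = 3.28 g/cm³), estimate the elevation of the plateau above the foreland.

4.74 km

Excess crust Δ = 70 km − 34.7 km = 35.3 km, split between elevation h and root r with h + r = Δ.
Airy balance ρ_c h = (ρ_m − ρ_c) r gives r = h ρ_c/(ρ_m − ρ_c), so h (1 + ρ_c/(ρ_m − ρ_c)) = Δ, i.e. h = Δ (ρ_m − ρ_c)/ρ_m.
h = 35.3 km × 0.44/3.28 = 4.74 km.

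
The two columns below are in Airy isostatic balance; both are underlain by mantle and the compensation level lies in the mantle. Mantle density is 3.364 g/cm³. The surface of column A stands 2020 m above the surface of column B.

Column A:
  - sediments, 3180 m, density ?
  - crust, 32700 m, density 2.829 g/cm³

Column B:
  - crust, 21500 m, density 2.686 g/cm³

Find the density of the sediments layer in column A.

2.14 g/cm³

Take the compensation level at the base of the deeper column (depth z_c below the surface of column A) and equate Σ ρ_i t_i down to z_c; mantle fills any gap and the z_c terms cancel.
Column A: 3180×ρ + 32700×2.829 + (z_c − 35880)×3.364
Column B: 2020×0 + 21500×2.686 + (z_c − 2020 − 21500)×3.364
The z_c×3.364 term appears on both sides and cancels. Collect the known terms of each column as K = Σ(ρt)_known − 3.364 × (depth of known layers): K_A = 92508.3 − 3.364×35880 = −28192.02; K_B = 57749 − 3.364×(2020 + 21500) = −21372.28.
Balance: K_A + 3180×ρ = K_B, so ρ = (K_B − K_A)/3180 = 6819.74/3180 = 2.14 g/cm³.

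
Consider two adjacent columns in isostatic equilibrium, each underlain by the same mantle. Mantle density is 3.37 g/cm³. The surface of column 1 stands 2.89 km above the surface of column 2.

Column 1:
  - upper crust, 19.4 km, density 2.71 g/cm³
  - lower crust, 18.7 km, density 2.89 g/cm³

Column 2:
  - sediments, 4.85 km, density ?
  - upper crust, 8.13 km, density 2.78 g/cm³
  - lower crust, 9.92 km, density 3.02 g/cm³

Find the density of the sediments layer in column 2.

2.59 g/cm³

Take the compensation level at the base of the deeper column (depth z_c below the surface of column 1) and equate Σ ρ_i t_i down to z_c; mantle fills any gap and the z_c terms cancel.
Column 1: 19.4×2.71 + 18.7×2.89 + (z_c − 38.1)×3.37
Column 2: 2.89×0 + 4.85×ρ + 8.13×2.78 + 9.92×3.02 + (z_c − 2.89 − 22.9)×3.37
The z_c×3.37 term appears on both sides and cancels. Collect the known terms of each column as K = Σ(ρt)_known − 3.37 × (depth of known layers): K_1 = 106.617 − 3.37×38.1 = −21.78; K_2 = 52.5598 − 3.37×(2.89 + 22.9) = −34.3525.
Balance: K_1 = K_2 + 4.85×ρ, so ρ = (K_1 − K_2)/4.85 = 12.5725/4.85 = 2.59 g/cm³.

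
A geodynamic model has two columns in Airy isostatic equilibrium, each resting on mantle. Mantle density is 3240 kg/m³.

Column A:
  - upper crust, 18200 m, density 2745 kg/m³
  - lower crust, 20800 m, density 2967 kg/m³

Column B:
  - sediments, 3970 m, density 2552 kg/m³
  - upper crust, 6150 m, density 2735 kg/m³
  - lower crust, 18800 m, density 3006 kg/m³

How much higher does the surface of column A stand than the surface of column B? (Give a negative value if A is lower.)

For any compensation level in the mantle, the mantle terms cancel and isostasy reduces to e = (Σt_A − Σt_B) − (Σ(ρt)_A − Σ(ρt)_B) / ρ_m.
Σt_A = 39000 m; Σt_B = 28920 m; Σ(ρt)_A = 111672600; Σ(ρt)_B = 83464490 (in m·kg/m³).
e = (39000 − 28920) − (111672600 − 83464490) / 3240 = 1370 m.

1370 m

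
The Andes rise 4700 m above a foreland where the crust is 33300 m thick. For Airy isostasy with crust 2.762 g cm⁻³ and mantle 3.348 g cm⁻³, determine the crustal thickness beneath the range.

60200 m

Root depth r = h ρ_c / (ρ_m − ρ_c) = 4700 m × 2.762 / 0.586 = 22150 m.
Total thickness = T + h + r = 33300 m + 4700 m + 22150 m = 60200 m.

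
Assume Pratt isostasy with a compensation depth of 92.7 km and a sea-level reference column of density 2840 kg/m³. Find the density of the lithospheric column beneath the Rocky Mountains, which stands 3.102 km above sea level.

Pratt balance: ρ_ref D = ρ (D + h).
ρ = ρ_ref D/(D + h) = 2840 × 92.7 km/(92.7 km + 3.102 km) = 2750 kg/m³.

2750 kg/m³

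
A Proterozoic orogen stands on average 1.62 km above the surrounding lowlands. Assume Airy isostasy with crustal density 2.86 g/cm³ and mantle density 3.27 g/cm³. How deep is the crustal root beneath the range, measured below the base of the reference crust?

11.3 km

In Airy isostatic equilibrium: the weight of the topography is balanced by the buoyancy of the root, ρ_c h = (ρ_m − ρ_c) r.
r = h · ρ_c / (ρ_m − ρ_c) = 1.62 km × 2.86 / (3.27 − 2.86) = 11.3 km.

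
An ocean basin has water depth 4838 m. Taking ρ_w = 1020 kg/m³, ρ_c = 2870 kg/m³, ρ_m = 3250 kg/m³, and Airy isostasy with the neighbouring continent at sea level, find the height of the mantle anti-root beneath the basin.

By Archimedes' principle applied to the lithosphere: replacing crust with seawater at the top is compensated by replacing crust with mantle at the base: d (ρ_c − ρ_w) = a (ρ_m − ρ_c).
a = d (ρ_c − ρ_w)/(ρ_m − ρ_c) = 4838 m × 1850/380 = 23600 m.

23600 m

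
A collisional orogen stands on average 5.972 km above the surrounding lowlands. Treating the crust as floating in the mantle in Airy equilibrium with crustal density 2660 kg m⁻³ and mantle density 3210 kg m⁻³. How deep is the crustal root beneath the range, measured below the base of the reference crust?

28.9 km

Balancing pressure at the compensation depth: the weight of the topography is balanced by the buoyancy of the root, ρ_c h = (ρ_m − ρ_c) r.
r = h · ρ_c / (ρ_m − ρ_c) = 5.972 km × 2660 / (3210 − 2660) = 28.9 km.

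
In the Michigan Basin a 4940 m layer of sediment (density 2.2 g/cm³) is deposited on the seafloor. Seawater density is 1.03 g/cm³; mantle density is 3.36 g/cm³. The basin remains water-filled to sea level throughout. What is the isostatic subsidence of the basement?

Submarine loading: the sediment displaces seawater, and the subsidence is in turn flooded, so s (ρ_m − ρ_w) = t (ρ_sed − ρ_w).
s = 4940 m × (2.2 − 1.03) / (3.36 − 1.03) = 2480 m.

2480 m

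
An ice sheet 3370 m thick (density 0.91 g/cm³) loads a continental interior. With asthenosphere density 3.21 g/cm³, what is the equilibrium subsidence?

In Airy isostatic equilibrium: the ice load ρ_ice t is balanced by mantle displaced below, ρ_m s.
s = t ρ_ice / ρ_m = 3370 m × 0.91/3.21 = 955 m.

955 m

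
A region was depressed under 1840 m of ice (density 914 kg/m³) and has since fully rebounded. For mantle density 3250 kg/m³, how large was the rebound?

Removing the load lets mantle flow back in; uplift u satisfies ρ_ice t = ρ_m u.
u = t ρ_ice/ρ_m = 1840 m × 914/3250 = 517 m.

517 m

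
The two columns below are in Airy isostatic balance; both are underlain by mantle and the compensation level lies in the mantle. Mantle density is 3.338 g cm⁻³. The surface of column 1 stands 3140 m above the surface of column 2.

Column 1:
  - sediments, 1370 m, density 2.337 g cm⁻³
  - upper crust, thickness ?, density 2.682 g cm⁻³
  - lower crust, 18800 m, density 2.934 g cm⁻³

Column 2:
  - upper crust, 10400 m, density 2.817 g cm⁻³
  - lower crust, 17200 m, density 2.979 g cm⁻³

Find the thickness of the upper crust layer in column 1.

Take the compensation level at the base of the deeper column (depth z_c below the surface of column 1) and equate Σ ρ_i t_i down to z_c; mantle fills any gap and the z_c terms cancel.
Column 1: 1370×2.337 + x×2.682 + 18800×2.934 + (z_c − 20170 − x)×3.338
Column 2: 3140×0 + 10400×2.817 + 17200×2.979 + (z_c − 3140 − 27600)×3.338
The z_c×3.338 term appears on both sides and cancels. Collect the known terms of each column as K = Σ(ρt)_known − 3.338 × (depth of known layers): K_1 = 58360.89 − 3.338×20170 = −8966.57; K_2 = 80535.6 − 3.338×(3140 + 27600) = −22074.52.
Balance: K_1 − x×(3.338 − 2.682) = K_2, so x = (K_1 − K_2)/(3.338 − 2.682) = 13108/0.656 = 20000 m.

20000 m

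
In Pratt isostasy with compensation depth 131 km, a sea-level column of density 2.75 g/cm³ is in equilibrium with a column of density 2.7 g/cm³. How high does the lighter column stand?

2.43 km

ρ_ref D = ρ (D + h) → h = D (ρ_ref − ρ)/ρ.
h = 131 km × (2.75 − 2.7)/2.7 = 2.43 km.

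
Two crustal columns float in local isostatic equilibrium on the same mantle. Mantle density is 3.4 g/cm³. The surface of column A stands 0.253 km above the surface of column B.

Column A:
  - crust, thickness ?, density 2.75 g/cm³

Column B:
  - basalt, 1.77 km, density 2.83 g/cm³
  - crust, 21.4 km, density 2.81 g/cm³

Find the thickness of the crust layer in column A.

Take the compensation level at the base of the deeper column (depth z_c below the surface of column A) and equate Σ ρ_i t_i down to z_c; mantle fills any gap and the z_c terms cancel.
Column A: x×2.75 + (z_c − 0 − x)×3.4
Column B: 0.253×0 + 1.77×2.83 + 21.4×2.81 + (z_c − 0.253 − 23.17)×3.4
The z_c×3.4 term appears on both sides and cancels. Collect the known terms of each column as K = Σ(ρt)_known − 3.4 × (depth of known layers): K_A = 0 − 3.4×0 = 0; K_B = 65.1431 − 3.4×(0.253 + 23.17) = −14.4951.
Balance: K_A − x×(3.4 − 2.75) = K_B, so x = (K_A − K_B)/(3.4 − 2.75) = 14.4951/0.65 = 22.3 km.

22.3 km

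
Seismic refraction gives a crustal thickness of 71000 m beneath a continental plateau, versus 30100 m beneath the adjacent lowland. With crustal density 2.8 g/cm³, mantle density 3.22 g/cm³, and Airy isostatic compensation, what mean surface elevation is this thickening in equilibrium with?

5330 m

Excess crust Δ = 71000 m − 30100 m = 40900 m, split between elevation h and root r with h + r = Δ.
Airy balance ρ_c h = (ρ_m − ρ_c) r gives r = h ρ_c/(ρ_m − ρ_c), so h (1 + ρ_c/(ρ_m − ρ_c)) = Δ, i.e. h = Δ (ρ_m − ρ_c)/ρ_m.
h = 40900 m × 0.42/3.22 = 5330 m.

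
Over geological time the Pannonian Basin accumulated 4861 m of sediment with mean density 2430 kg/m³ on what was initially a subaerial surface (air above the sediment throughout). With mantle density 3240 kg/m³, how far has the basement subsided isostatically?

Subaerial load: s = t ρ_sed / ρ_m = 4861 m × 2430/3240 = 3650 m.

3650 m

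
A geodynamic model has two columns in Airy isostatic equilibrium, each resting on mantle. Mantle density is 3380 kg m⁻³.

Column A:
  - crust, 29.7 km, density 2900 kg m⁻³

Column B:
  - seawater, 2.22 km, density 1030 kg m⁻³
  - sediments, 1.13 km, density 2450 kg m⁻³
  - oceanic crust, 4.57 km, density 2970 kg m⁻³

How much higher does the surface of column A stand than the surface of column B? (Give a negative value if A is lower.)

1.81 km

For any compensation level in the mantle, the mantle terms cancel and isostasy reduces to e = (Σt_A − Σt_B) − (Σ(ρt)_A − Σ(ρt)_B) / ρ_m.
Σt_A = 29.7 km; Σt_B = 7.92 km; Σ(ρt)_A = 86130; Σ(ρt)_B = 18628 (in km·kg m⁻³).
e = (29.7 − 7.92) − (86130 − 18628) / 3380 = 1.81 km.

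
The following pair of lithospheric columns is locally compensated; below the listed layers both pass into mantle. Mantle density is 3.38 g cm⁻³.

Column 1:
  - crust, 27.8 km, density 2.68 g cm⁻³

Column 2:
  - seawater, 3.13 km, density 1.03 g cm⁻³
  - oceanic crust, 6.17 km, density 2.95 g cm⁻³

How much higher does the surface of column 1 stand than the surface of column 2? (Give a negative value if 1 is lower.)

2.8 km

For any compensation level in the mantle, the mantle terms cancel and isostasy reduces to e = (Σt_1 − Σt_2) − (Σ(ρt)_1 − Σ(ρt)_2) / ρ_m.
Σt_1 = 27.8 km; Σt_2 = 9.3 km; Σ(ρt)_1 = 74.504; Σ(ρt)_2 = 21.4254 (in km·g cm⁻³).
e = (27.8 − 9.3) − (74.504 − 21.4254) / 3.38 = 2.8 km.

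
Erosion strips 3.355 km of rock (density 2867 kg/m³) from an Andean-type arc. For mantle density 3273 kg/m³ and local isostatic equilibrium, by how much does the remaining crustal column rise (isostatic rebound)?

Unloading: uplift u = e ρ_c/ρ_m = 3.355 km × 2867/3273 = 2.94 km.

2.94 km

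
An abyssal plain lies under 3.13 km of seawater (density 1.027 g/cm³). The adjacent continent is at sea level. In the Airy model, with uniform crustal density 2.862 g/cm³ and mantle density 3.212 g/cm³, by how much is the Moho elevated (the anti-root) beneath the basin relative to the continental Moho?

16.4 km

In Airy isostatic equilibrium: replacing crust with seawater at the top is compensated by replacing crust with mantle at the base: d (ρ_c − ρ_w) = a (ρ_m − ρ_c).
a = d (ρ_c − ρ_w)/(ρ_m − ρ_c) = 3.13 km × 1.835/0.35 = 16.4 km.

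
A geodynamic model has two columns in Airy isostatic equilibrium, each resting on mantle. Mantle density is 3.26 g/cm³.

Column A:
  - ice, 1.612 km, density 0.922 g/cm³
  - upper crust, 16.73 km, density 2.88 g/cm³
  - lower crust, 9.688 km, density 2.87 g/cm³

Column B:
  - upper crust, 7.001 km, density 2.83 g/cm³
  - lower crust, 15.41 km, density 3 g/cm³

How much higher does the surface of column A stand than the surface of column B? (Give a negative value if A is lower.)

2.11 km

For any compensation level in the mantle, the mantle terms cancel and isostasy reduces to e = (Σt_A − Σt_B) − (Σ(ρt)_A − Σ(ρt)_B) / ρ_m.
Σt_A = 28.03 km; Σt_B = 22.411 km; Σ(ρt)_A = 77.473224; Σ(ρt)_B = 66.04283 (in km·g/cm³).
e = (28.03 − 22.411) − (77.473224 − 66.04283) / 3.26 = 2.11 km.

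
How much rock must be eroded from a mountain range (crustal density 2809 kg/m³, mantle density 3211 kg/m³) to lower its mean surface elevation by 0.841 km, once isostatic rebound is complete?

Net drop Δ = e − u = e − e ρ_c/ρ_m = e (ρ_m − ρ_c)/ρ_m.
e = Δ ρ_m/(ρ_m − ρ_c) = 0.841 km × 3211/402 = 6.72 km.

6.72 km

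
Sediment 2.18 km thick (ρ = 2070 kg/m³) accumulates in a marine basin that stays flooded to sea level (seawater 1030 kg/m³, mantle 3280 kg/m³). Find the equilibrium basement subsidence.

Submarine loading: the sediment displaces seawater, and the subsidence is in turn flooded, so s (ρ_m − ρ_w) = t (ρ_sed − ρ_w).
s = 2.18 km × (2070 − 1030) / (3280 − 1030) = 1.01 km.

1.01 km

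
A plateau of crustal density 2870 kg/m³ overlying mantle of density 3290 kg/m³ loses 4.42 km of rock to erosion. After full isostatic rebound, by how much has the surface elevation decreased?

0.564 km

Rebound u = e ρ_c/ρ_m = 4.42 km × 2870/3290 = 3.856 km.
Net surface drop = e − u = 4.42 km − 3.856 km = e (ρ_m − ρ_c)/ρ_m = 0.564 km.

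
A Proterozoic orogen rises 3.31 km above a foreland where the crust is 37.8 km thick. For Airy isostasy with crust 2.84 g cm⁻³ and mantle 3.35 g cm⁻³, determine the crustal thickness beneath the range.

Root depth r = h ρ_c / (ρ_m − ρ_c) = 3.31 km × 2.84 / 0.51 = 18.43 km.
Total thickness = T + h + r = 37.8 km + 3.31 km + 18.43 km = 59.5 km.

59.5 km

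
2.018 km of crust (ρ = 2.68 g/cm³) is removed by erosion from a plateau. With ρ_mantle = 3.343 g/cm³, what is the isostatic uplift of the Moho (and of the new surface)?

Unloading: uplift u = e ρ_c/ρ_m = 2.018 km × 2.68/3.343 = 1.62 km.

1.62 km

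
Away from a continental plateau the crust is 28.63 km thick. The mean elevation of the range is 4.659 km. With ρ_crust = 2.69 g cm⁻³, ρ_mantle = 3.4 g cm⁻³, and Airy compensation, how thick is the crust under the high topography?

Root depth r = h ρ_c / (ρ_m − ρ_c) = 4.659 km × 2.69 / 0.71 = 17.65 km.
Total thickness = T + h + r = 28.63 km + 4.659 km + 17.65 km = 50.9 km.

50.9 km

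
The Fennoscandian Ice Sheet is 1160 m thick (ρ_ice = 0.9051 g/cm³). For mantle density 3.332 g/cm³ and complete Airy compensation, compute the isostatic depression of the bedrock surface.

By Archimedes' principle applied to the lithosphere: the ice load ρ_ice t is balanced by mantle displaced below, ρ_m s.
s = t ρ_ice / ρ_m = 1160 m × 0.9051/3.332 = 315 m.

315 m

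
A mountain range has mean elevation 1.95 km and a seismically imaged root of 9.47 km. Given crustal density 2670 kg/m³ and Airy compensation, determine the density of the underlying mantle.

3220 kg/m³

Airy balance: ρ_c h = (ρ_m − ρ_c) r → ρ_m = ρ_c (1 + h/r).
ρ_m = 2670 × (1 + 1.95 km/9.47 km) = 3220 kg/m³.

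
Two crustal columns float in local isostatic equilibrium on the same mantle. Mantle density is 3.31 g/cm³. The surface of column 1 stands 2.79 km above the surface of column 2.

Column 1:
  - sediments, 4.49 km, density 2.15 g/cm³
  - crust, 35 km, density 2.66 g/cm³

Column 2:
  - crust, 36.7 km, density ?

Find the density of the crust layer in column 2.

Take the compensation level at the base of the deeper column (depth z_c below the surface of column 1) and equate Σ ρ_i t_i down to z_c; mantle fills any gap and the z_c terms cancel.
Column 1: 4.49×2.15 + 35×2.66 + (z_c − 39.49)×3.31
Column 2: 2.79×0 + 36.7×ρ + (z_c − 2.79 − 36.7)×3.31
The z_c×3.31 term appears on both sides and cancels. Collect the known terms of each column as K = Σ(ρt)_known − 3.31 × (depth of known layers): K_1 = 102.7535 − 3.31×39.49 = −27.9584; K_2 = 0 − 3.31×(2.79 + 36.7) = −130.7119.
Balance: K_1 = K_2 + 36.7×ρ, so ρ = (K_1 − K_2)/36.7 = 102.753/36.7 = 2.8 g/cm³.

2.8 g/cm³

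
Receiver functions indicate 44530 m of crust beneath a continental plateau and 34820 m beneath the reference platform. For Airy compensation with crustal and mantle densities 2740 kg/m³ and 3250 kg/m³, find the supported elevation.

Excess crust Δ = 44530 m − 34820 m = 9710 m, split between elevation h and root r with h + r = Δ.
Airy balance ρ_c h = (ρ_m − ρ_c) r gives r = h ρ_c/(ρ_m − ρ_c), so h (1 + ρ_c/(ρ_m − ρ_c)) = Δ, i.e. h = Δ (ρ_m − ρ_c)/ρ_m.
h = 9710 m × 510/3250 = 1520 m.

1520 m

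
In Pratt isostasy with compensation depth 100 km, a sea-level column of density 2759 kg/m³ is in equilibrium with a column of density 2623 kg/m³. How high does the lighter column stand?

ρ_ref D = ρ (D + h) → h = D (ρ_ref − ρ)/ρ.
h = 100 km × (2759 − 2623)/2623 = 5.18 km.

5.18 km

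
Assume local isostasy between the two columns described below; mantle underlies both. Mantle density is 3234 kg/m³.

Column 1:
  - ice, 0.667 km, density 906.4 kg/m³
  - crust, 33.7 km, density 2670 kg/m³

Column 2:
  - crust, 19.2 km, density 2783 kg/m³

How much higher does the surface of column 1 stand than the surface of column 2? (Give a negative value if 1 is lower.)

For any compensation level in the mantle, the mantle terms cancel and isostasy reduces to e = (Σt_1 − Σt_2) − (Σ(ρt)_1 − Σ(ρt)_2) / ρ_m.
Σt_1 = 34.367 km; Σt_2 = 19.2 km; Σ(ρt)_1 = 90583.5688; Σ(ρt)_2 = 53433.6 (in km·kg/m³).
e = (34.367 − 19.2) − (90583.5688 − 53433.6) / 3234 = 3.68 km.

3.68 km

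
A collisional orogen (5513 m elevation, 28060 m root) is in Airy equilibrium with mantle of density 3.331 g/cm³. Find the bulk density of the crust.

ρ_c h = (ρ_m − ρ_c) r → ρ_c (h + r) = ρ_m r → ρ_c = ρ_m r / (h + r).
ρ_c = 3.331 × 28060 m / (5513 m + 28060 m) = 2.78 g/cm³.

2.78 g/cm³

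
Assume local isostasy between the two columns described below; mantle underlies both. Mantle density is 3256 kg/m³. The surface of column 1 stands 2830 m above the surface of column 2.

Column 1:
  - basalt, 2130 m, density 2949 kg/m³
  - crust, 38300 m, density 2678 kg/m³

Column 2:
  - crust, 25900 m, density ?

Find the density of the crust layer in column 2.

2730 kg/m³

Take the compensation level at the base of the deeper column (depth z_c below the surface of column 1) and equate Σ ρ_i t_i down to z_c; mantle fills any gap and the z_c terms cancel.
Column 1: 2130×2949 + 38300×2678 + (z_c − 40430)×3256
Column 2: 2830×0 + 25900×ρ + (z_c − 2830 − 25900)×3256
The z_c×3256 term appears on both sides and cancels. Collect the known terms of each column as K = Σ(ρt)_known − 3256 × (depth of known layers): K_1 = 108848770 − 3256×40430 = −22791310; K_2 = 0 − 3256×(2830 + 25900) = −93544880.
Balance: K_1 = K_2 + 25900×ρ, so ρ = (K_1 − K_2)/25900 = 70753600/25900 = 2730 kg/m³.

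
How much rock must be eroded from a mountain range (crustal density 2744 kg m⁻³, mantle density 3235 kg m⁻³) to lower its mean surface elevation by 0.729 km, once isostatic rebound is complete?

4.8 km

Net drop Δ = e − u = e − e ρ_c/ρ_m = e (ρ_m − ρ_c)/ρ_m.
e = Δ ρ_m/(ρ_m − ρ_c) = 0.729 km × 3235/491 = 4.8 km.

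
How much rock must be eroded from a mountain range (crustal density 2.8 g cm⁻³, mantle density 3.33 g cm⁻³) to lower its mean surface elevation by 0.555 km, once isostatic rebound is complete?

Net drop Δ = e − u = e − e ρ_c/ρ_m = e (ρ_m − ρ_c)/ρ_m.
e = Δ ρ_m/(ρ_m − ρ_c) = 0.555 km × 3.33/0.53 = 3.49 km.

3.49 km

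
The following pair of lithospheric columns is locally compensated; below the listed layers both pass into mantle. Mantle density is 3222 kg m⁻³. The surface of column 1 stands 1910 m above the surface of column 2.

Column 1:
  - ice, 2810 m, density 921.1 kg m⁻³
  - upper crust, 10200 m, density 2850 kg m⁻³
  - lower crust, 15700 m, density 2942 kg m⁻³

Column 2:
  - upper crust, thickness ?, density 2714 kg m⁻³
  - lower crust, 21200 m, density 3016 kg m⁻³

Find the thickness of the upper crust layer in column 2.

Take the compensation level at the base of the deeper column (depth z_c below the surface of column 1) and equate Σ ρ_i t_i down to z_c; mantle fills any gap and the z_c terms cancel.
Column 1: 2810×921.1 + 10200×2850 + 15700×2942 + (z_c − 28710)×3222
Column 2: 1910×0 + x×2714 + 21200×3016 + (z_c − 1910 − 21200 − x)×3222
The z_c×3222 term appears on both sides and cancels. Collect the known terms of each column as K = Σ(ρt)_known − 3222 × (depth of known layers): K_1 = 77847691 − 3222×28710 = −14655929; K_2 = 63939200 − 3222×(1910 + 21200) = −10521220.
Balance: K_1 = K_2 − x×(3222 − 2714), so x = (K_2 − K_1)/(3222 − 2714) = 4134710/508 = 8140 m.

8140 m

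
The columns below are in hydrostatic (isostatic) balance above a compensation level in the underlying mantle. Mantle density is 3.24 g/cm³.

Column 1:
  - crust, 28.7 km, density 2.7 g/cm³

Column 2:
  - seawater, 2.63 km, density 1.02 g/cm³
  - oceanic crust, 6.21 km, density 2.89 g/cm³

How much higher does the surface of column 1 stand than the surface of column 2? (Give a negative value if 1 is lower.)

2.31 km

For any compensation level in the mantle, the mantle terms cancel and isostasy reduces to e = (Σt_1 − Σt_2) − (Σ(ρt)_1 − Σ(ρt)_2) / ρ_m.
Σt_1 = 28.7 km; Σt_2 = 8.84 km; Σ(ρt)_1 = 77.49; Σ(ρt)_2 = 20.6295 (in km·g/cm³).
e = (28.7 − 8.84) − (77.49 − 20.6295) / 3.24 = 2.31 km.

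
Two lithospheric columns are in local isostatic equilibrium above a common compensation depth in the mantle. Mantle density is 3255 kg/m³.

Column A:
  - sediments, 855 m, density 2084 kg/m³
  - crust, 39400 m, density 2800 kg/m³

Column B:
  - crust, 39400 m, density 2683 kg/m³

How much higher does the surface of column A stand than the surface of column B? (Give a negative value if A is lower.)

For any compensation level in the mantle, the mantle terms cancel and isostasy reduces to e = (Σt_A − Σt_B) − (Σ(ρt)_A − Σ(ρt)_B) / ρ_m.
Σt_A = 40255 m; Σt_B = 39400 m; Σ(ρt)_A = 112101820; Σ(ρt)_B = 105710200 (in m·kg/m³).
e = (40255 − 39400) − (112101820 − 105710200) / 3255 = −1110 m.

−1110 m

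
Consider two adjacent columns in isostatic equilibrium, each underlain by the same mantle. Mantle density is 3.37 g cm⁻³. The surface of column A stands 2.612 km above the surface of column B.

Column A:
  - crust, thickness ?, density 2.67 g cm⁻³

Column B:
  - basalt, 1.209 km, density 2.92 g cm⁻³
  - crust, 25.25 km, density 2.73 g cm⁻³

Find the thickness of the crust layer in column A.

36.4 km

Take the compensation level at the base of the deeper column (depth z_c below the surface of column A) and equate Σ ρ_i t_i down to z_c; mantle fills any gap and the z_c terms cancel.
Column A: x×2.67 + (z_c − 0 − x)×3.37
Column B: 2.612×0 + 1.209×2.92 + 25.25×2.73 + (z_c − 2.612 − 26.459)×3.37
The z_c×3.37 term appears on both sides and cancels. Collect the known terms of each column as K = Σ(ρt)_known − 3.37 × (depth of known layers): K_A = 0 − 3.37×0 = 0; K_B = 72.46278 − 3.37×(2.612 + 26.459) = −25.50649.
Balance: K_A − x×(3.37 − 2.67) = K_B, so x = (K_A − K_B)/(3.37 − 2.67) = 25.5065/0.7 = 36.4 km.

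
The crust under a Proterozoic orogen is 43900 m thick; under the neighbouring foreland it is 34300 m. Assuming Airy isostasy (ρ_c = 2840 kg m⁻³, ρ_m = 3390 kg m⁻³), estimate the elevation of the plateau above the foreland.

Excess crust Δ = 43900 m − 34300 m = 9600 m, split between elevation h and root r with h + r = Δ.
Airy balance ρ_c h = (ρ_m − ρ_c) r gives r = h ρ_c/(ρ_m − ρ_c), so h (1 + ρ_c/(ρ_m − ρ_c)) = Δ, i.e. h = Δ (ρ_m − ρ_c)/ρ_m.
h = 9600 m × 550/3390 = 1560 m.

1560 m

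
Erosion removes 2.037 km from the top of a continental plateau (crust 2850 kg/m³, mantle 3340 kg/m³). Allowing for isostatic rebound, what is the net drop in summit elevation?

Rebound u = e ρ_c/ρ_m = 2.037 km × 2850/3340 = 1.738 km.
Net surface drop = e − u = 2.037 km − 1.738 km = e (ρ_m − ρ_c)/ρ_m = 0.299 km.

0.299 km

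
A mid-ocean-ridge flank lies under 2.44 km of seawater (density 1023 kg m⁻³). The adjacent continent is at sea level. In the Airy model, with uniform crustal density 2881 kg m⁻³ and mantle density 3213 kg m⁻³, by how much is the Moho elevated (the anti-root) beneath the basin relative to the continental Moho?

13.7 km

For local isostatic compensation: replacing crust with seawater at the top is compensated by replacing crust with mantle at the base: d (ρ_c − ρ_w) = a (ρ_m − ρ_c).
a = d (ρ_c − ρ_w)/(ρ_m − ρ_c) = 2.44 km × 1858/332 = 13.7 km.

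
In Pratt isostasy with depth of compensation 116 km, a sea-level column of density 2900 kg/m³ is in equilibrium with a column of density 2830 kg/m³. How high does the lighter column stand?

2.87 km

ρ_ref D = ρ (D + h) → h = D (ρ_ref − ρ)/ρ.
h = 116 km × (2900 − 2830)/2830 = 2.87 km.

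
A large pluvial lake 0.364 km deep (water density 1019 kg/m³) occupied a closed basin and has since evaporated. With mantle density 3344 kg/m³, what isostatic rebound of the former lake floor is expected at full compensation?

u = d ρ_w/ρ_m = 0.364 km × 1019/3344 = 0.111 km.

0.111 km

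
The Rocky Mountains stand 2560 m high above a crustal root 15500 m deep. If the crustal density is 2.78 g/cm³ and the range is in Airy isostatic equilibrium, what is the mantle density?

Airy balance: ρ_c h = (ρ_m − ρ_c) r → ρ_m = ρ_c (1 + h/r).
ρ_m = 2.78 × (1 + 2560 m/15500 m) = 3.24 g/cm³.

3.24 g/cm³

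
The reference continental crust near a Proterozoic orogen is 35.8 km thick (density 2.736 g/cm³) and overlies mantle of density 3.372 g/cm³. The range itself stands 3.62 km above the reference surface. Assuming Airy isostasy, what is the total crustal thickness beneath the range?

55 km

Root depth r = h ρ_c / (ρ_m − ρ_c) = 3.62 km × 2.736 / 0.636 = 15.57 km.
Total thickness = T + h + r = 35.8 km + 3.62 km + 15.57 km = 55 km.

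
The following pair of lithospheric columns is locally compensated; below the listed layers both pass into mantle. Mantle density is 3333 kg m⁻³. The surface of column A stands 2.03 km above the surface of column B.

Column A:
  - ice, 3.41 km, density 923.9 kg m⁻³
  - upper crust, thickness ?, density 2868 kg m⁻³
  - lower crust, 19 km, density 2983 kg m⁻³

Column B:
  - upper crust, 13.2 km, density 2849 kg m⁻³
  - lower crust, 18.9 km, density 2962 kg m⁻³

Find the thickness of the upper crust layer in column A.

Take the compensation level at the base of the deeper column (depth z_c below the surface of column A) and equate Σ ρ_i t_i down to z_c; mantle fills any gap and the z_c terms cancel.
Column A: 3.41×923.9 + x×2868 + 19×2983 + (z_c − 22.41 − x)×3333
Column B: 2.03×0 + 13.2×2849 + 18.9×2962 + (z_c − 2.03 − 32.1)×3333
The z_c×3333 term appears on both sides and cancels. Collect the known terms of each column as K = Σ(ρt)_known − 3333 × (depth of known layers): K_A = 59827.499 − 3333×22.41 = −14865.031; K_B = 93588.6 − 3333×(2.03 + 32.1) = −20166.69.
Balance: K_A − x×(3333 − 2868) = K_B, so x = (K_A − K_B)/(3333 − 2868) = 5301.66/465 = 11.4 km.

11.4 km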